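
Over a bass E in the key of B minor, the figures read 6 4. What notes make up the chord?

A fourth above E in this key is A.
A sixth above E in this key is C#.
Together with the bass E, this spells A major in second inversion.

E, A, C#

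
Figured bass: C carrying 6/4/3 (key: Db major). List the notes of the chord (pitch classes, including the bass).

A third above C in this key is Eb.
A fourth above C in this key is F.
A sixth above C in this key is Ab.
Together with the bass C, this spells F minor seventh in second inversion.

C, Eb, F, Ab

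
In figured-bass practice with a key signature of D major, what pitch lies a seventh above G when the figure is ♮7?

Counting 6 letter steps above G lands on F; in D major, that letter is F#.
The ♮7 figure makes it natural, giving F.

F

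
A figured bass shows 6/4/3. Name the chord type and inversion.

Intervals of 6/4/3 above the bass form a seventh chord; the bass is the fifth, so this is second inversion.

seventh chord, second inversion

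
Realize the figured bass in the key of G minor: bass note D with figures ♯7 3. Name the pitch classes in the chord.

The written figures ♯7 3 are shorthand for 7/5/3: the 5 is implied.
A third above D in this key is F.
A fifth above D in this key is A.
A seventh above D in this key is C, raised to C# by the sharp.
Together with the bass D, this spells D minor-major seventh in root position.

D, F, A, C#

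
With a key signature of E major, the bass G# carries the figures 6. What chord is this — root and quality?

The figures 6 indicate a triad in first inversion.
In first inversion the root lies a sixth above the bass: a sixth above G# in E major is E.
The chord tones are G#, B, E, giving E major.

E major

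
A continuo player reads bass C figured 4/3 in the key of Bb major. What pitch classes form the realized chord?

The written figures 4/3 are shorthand for 6/4/3: the 6 is implied.
A third above C in this key is Eb.
A fourth above C in this key is F.
A sixth above C in this key is A.
Together with the bass C, this spells F dominant seventh in second inversion.

C, Eb, F, A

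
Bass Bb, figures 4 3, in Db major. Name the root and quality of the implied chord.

Eb minor seventh

The figures 4 3 indicate a seventh chord in second inversion.
In second inversion the root lies a fourth above the bass: a fourth above Bb in Db major is Eb.
The chord tones are Bb, Db, Eb, Gb, giving Eb minor seventh.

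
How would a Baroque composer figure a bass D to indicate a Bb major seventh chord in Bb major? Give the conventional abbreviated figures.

D is the third of Bb major seventh, so the chord is in first inversion.
A seventh chord in first inversion is figured 6/5/3, conventionally abbreviated 6/5.

6/5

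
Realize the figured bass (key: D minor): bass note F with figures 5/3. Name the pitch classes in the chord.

F, A, C

A third above F in this key is A.
A fifth above F in this key is C.
Together with the bass F, this spells F major in root position.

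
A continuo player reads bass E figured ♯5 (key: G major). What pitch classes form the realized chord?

E, G, B#

The written figures ♯5 are shorthand for 5/3: the 3 is implied.
A third above E in this key is G.
A fifth above E in this key is B, raised to B# by the sharp.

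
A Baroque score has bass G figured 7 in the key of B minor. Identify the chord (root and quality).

G major seventh

The figures 7 indicate a seventh chord in root position.
In root position the bass is the root, so the root is G.
The chord tones are G, B, D, F#, giving G major seventh.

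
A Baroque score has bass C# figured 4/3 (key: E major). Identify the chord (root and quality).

F# minor seventh

The figures 4/3 indicate a seventh chord in second inversion.
In second inversion the root lies a fourth above the bass: a fourth above C# in E major is F#.
The chord tones are C#, E, F#, A, giving F# minor seventh.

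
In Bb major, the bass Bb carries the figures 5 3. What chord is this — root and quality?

The figures 5 3 indicate a triad in root position.
In root position the bass is the root, so the root is Bb.
The chord tones are Bb, D, F, giving Bb major.

Bb major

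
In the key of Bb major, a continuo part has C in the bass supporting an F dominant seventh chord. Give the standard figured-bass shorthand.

4/3

C is the fifth of F dominant seventh, so the chord is in second inversion.
A seventh chord in second inversion is figured 6/4/3, conventionally abbreviated 4/3.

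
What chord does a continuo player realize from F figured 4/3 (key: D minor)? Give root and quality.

Bb major seventh

The figures 4/3 indicate a seventh chord in second inversion.
In second inversion the root lies a fourth above the bass: a fourth above F in D minor is Bb.
The chord tones are F, A, Bb, D, giving Bb major seventh.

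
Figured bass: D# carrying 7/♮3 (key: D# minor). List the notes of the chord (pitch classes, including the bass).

The written figures 7/♮3 are shorthand for 7/5/3: the 5 is implied.
A third above D# in this key is F#, made natural (F) by the ♮ figure.
A fifth above D# in this key is A#.
A seventh above D# in this key is C#.

D#, F, A#, C#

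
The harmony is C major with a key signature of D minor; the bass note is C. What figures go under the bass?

no figures

C is the root of C major, so the chord is in root position.
A triad in root position is figured 5/3, conventionally abbreviated (no figures — root-position triad).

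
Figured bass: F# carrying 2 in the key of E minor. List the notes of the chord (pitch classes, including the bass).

F#, G, B, D

The written figures 2 are shorthand for 6/4/2: the 6/4 are implied.
A second above F# in this key is G.
A fourth above F# in this key is B.
A sixth above F# in this key is D.
Together with the bass F#, this spells G major seventh in third inversion.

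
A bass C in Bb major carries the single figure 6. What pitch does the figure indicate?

A

Counting 5 letter steps above C lands on A; in Bb major, that letter is A.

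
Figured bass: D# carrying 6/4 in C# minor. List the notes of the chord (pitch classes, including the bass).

D#, G#, B

A fourth above D# in this key is G#.
A sixth above D# in this key is B.
Together with the bass D#, this spells G# minor in second inversion.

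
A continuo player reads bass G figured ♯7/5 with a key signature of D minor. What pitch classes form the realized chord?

The written figures ♯7/5 are shorthand for 7/5/3: the 3 is implied.
A third above G in this key is Bb.
A fifth above G in this key is D.
A seventh above G in this key is F, raised to F# by the sharp.
Together with the bass G, this spells G minor-major seventh in root position.

G, Bb, D, F#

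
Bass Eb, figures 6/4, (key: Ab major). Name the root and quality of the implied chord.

Ab major

The figures 6/4 indicate a triad in second inversion.
In second inversion the root lies a fourth above the bass: a fourth above Eb in Ab major is Ab.
The chord tones are Eb, Ab, C, giving Ab major.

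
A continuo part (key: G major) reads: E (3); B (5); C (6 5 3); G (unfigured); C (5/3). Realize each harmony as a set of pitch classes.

E, G, B | B, D, F# | C, E, G, A | G, B, D | C, E, G

E (5/3): E, G, B.
B (5/3): B, D, F#.
C (6/5/3): C, E, G, A.
G (5/3): G, B, D.
C (5/3): C, E, G.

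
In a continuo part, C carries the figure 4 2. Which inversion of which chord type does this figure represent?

seventh chord, third inversion

4 2 is shorthand for 6/4/2.
Intervals of 6/4/2 above the bass form a seventh chord; the bass is the seventh, so this is third inversion.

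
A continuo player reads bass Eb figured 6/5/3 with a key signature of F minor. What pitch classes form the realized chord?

A third above Eb in this key is G.
A fifth above Eb in this key is Bb.
A sixth above Eb in this key is C.
Together with the bass Eb, this spells C minor seventh in first inversion.

Eb, G, Bb, C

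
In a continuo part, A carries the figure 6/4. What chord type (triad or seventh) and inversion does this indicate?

triad, second inversion

Intervals of 6/4 above the bass form a triad; the bass is the fifth, so this is second inversion.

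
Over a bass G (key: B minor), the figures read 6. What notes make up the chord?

The written figures 6 are shorthand for 6/3: the 3 is implied.
A third above G in this key is B.
A sixth above G in this key is E.
Together with the bass G, this spells E minor in first inversion.

G, B, E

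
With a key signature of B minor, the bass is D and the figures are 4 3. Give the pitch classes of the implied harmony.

D, F#, G, B

The written figures 4 3 are shorthand for 6/4/3: the 6 is implied.
A third above D in this key is F#.
A fourth above D in this key is G.
A sixth above D in this key is B.
Together with the bass D, this spells G major seventh in second inversion.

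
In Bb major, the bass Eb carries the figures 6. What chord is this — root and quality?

The figures 6 indicate a triad in first inversion.
In first inversion the root lies a sixth above the bass: a sixth above Eb in Bb major is C.
The chord tones are Eb, G, C, giving C minor.

C minor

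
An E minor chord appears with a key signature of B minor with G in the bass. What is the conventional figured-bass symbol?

G is the third of E minor, so the chord is in first inversion.
A triad in first inversion is figured 6/3, conventionally abbreviated 6.

6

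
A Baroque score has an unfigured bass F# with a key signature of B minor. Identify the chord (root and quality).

An unfigured bass indicates a triad in root position.
In root position the bass is the root, so the root is F#.
The chord tones are F#, A, C#, giving F# minor.

F# minor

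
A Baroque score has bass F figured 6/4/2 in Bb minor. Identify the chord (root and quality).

Gb major seventh

The figures 6/4/2 indicate a seventh chord in third inversion.
In third inversion the root lies a second above the bass: a second above F in Bb minor is Gb.
The chord tones are F, Gb, Bb, Db, giving Gb major seventh.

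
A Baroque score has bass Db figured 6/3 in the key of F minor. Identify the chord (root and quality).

The figures 6/3 indicate a triad in first inversion.
In first inversion the root lies a sixth above the bass: a sixth above Db in F minor is Bb.
The chord tones are Db, F, Bb, giving Bb minor.

Bb minor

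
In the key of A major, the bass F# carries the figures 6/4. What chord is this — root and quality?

The figures 6/4 indicate a triad in second inversion.
In second inversion the root lies a fourth above the bass: a fourth above F# in A major is B.
The chord tones are F#, B, D, giving B minor.

B minor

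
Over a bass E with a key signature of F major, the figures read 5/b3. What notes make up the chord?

A third above E in this key is G, lowered to Gb by the flat.
A fifth above E in this key is Bb.

E, Gb, Bb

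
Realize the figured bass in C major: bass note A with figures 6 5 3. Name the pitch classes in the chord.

A third above A in this key is C.
A fifth above A in this key is E.
A sixth above A in this key is F.
Together with the bass A, this spells F major seventh in first inversion.

A, C, E, F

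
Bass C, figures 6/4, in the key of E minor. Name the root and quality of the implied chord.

The figures 6/4 indicate a triad in second inversion.
In second inversion the root lies a fourth above the bass: a fourth above C in E minor is F#.
The chord tones are C, F#, A, giving F# diminished.

F# diminished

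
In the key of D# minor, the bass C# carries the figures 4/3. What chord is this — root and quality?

F# major seventh

The figures 4/3 indicate a seventh chord in second inversion.
In second inversion the root lies a fourth above the bass: a fourth above C# in D# minor is F#.
The chord tones are C#, E#, F#, A#, giving F# major seventh.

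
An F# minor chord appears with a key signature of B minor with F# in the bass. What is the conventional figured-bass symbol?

no figures

F# is the root of F# minor, so the chord is in root position.
A triad in root position is figured 5/3, conventionally abbreviated (no figures — root-position triad).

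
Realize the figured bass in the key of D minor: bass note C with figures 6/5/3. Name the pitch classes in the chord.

A third above C in this key is E.
A fifth above C in this key is G.
A sixth above C in this key is A.
Together with the bass C, this spells A minor seventh in first inversion.

C, E, G, A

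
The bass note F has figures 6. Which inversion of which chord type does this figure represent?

6 is shorthand for 6/3.
Intervals of 6/3 above the bass form a triad; the bass is the third, so this is first inversion.

triad, first inversion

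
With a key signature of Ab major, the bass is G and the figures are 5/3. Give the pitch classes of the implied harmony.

G, Bb, Db

A third above G in this key is Bb.
A fifth above G in this key is Db.
Together with the bass G, this spells G diminished in root position.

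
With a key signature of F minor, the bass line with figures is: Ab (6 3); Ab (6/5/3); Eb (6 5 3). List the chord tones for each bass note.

Ab, C, F | Ab, C, Eb, F | Eb, G, Bb, C

Ab (6/3): Ab, C, F.
Ab (6/5/3): Ab, C, Eb, F.
Eb (6/5/3): Eb, G, Bb, C.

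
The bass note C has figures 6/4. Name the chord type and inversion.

triad, second inversion

Intervals of 6/4 above the bass form a triad; the bass is the fifth, so this is second inversion.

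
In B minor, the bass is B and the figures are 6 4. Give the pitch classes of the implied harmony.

B, E, G

A fourth above B in this key is E.
A sixth above B in this key is G.
Together with the bass B, this spells E minor in second inversion.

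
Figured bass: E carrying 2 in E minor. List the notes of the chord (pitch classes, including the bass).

The written figures 2 are shorthand for 6/4/2: the 6/4 are implied.
A second above E in this key is F#.
A fourth above E in this key is A.
A sixth above E in this key is C.
Together with the bass E, this spells F# half-diminished seventh in third inversion.

E, F#, A, C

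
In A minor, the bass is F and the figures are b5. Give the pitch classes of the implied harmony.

F, A, Cb

The written figures b5 are shorthand for 5/3: the 3 is implied.
A third above F in this key is A.
A fifth above F in this key is C, lowered to Cb by the flat.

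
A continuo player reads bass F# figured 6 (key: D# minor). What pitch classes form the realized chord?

F#, A#, D#

The written figures 6 are shorthand for 6/3: the 3 is implied.
A third above F# in this key is A#.
A sixth above F# in this key is D#.
Together with the bass F#, this spells D# minor in first inversion.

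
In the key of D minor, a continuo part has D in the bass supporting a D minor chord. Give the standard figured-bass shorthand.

D is the root of D minor, so the chord is in root position.
A triad in root position is figured 5/3, conventionally abbreviated (no figures — root-position triad).

no figures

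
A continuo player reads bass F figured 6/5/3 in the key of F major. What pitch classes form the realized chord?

F, A, C, D

A third above F in this key is A.
A fifth above F in this key is C.
A sixth above F in this key is D.
Together with the bass F, this spells D minor seventh in first inversion.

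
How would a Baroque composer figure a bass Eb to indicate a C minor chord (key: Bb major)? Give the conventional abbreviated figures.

6

Eb is the third of C minor, so the chord is in first inversion.
A triad in first inversion is figured 6/3, conventionally abbreviated 6.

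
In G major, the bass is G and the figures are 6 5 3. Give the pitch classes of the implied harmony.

G, B, D, E

A third above G in this key is B.
A fifth above G in this key is D.
A sixth above G in this key is E.
Together with the bass G, this spells E minor seventh in first inversion.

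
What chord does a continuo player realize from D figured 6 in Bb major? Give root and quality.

Bb major

The figures 6 indicate a triad in first inversion.
In first inversion the root lies a sixth above the bass: a sixth above D in Bb major is Bb.
The chord tones are D, F, Bb, giving Bb major.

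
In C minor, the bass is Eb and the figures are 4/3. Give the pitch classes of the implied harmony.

The written figures 4/3 are shorthand for 6/4/3: the 6 is implied.
A third above Eb in this key is G.
A fourth above Eb in this key is Ab.
A sixth above Eb in this key is C.
Together with the bass Eb, this spells Ab major seventh in second inversion.

Eb, G, Ab, C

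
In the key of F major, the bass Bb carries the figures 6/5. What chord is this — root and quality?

The figures 6/5 indicate a seventh chord in first inversion.
In first inversion the root lies a sixth above the bass: a sixth above Bb in F major is G.
The chord tones are Bb, D, F, G, giving G minor seventh.

G minor seventh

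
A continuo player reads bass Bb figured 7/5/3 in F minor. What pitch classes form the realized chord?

A third above Bb in this key is Db.
A fifth above Bb in this key is F.
A seventh above Bb in this key is Ab.
Together with the bass Bb, this spells Bb minor seventh in root position.

Bb, Db, F, Ab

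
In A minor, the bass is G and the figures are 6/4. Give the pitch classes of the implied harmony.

A fourth above G in this key is C.
A sixth above G in this key is E.
Together with the bass G, this spells C major in second inversion.

G, C, E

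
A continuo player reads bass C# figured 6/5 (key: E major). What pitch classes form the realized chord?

The written figures 6/5 are shorthand for 6/5/3: the 3 is implied.
A third above C# in this key is E.
A fifth above C# in this key is G#.
A sixth above C# in this key is A.
Together with the bass C#, this spells A major seventh in first inversion.

C#, E, G#, A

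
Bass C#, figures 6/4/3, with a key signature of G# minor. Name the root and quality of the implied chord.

F# dominant seventh

The figures 6/4/3 indicate a seventh chord in second inversion.
In second inversion the root lies a fourth above the bass: a fourth above C# in G# minor is F#.
The chord tones are C#, E, F#, A#, giving F# dominant seventh.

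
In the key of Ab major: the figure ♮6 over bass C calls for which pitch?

A

Counting 5 letter steps above C lands on A; in Ab major, that letter is Ab.
The ♮6 figure makes it natural, giving A.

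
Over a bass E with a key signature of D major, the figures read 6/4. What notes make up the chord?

A fourth above E in this key is A.
A sixth above E in this key is C#.
Together with the bass E, this spells A major in second inversion.

E, A, C#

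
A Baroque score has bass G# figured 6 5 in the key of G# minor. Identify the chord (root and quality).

The figures 6 5 indicate a seventh chord in first inversion.
In first inversion the root lies a sixth above the bass: a sixth above G# in G# minor is E.
The chord tones are G#, B, D#, E, giving E major seventh.

E major seventh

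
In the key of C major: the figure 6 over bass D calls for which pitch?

Counting 5 letter steps above D lands on B; in C major, that letter is B.

B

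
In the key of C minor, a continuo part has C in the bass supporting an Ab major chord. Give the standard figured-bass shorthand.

C is the third of Ab major, so the chord is in first inversion.
A triad in first inversion is figured 6/3, conventionally abbreviated 6.

6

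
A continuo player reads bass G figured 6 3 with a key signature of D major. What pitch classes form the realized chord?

G, B, E

A third above G in this key is B.
A sixth above G in this key is E.
Together with the bass G, this spells E minor in first inversion.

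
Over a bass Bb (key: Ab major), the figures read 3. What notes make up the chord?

Bb, Db, F

The written figures 3 are shorthand for 5/3: the 5 is implied.
A third above Bb in this key is Db.
A fifth above Bb in this key is F.
Together with the bass Bb, this spells Bb minor in root position.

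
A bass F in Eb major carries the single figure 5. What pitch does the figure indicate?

Counting 4 letter steps above F lands on C; in Eb major, that letter is C.

C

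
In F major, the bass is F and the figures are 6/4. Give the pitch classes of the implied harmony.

F, Bb, D

A fourth above F in this key is Bb.
A sixth above F in this key is D.
Together with the bass F, this spells Bb major in second inversion.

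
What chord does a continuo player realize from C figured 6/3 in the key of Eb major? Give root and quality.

Ab major

The figures 6/3 indicate a triad in first inversion.
In first inversion the root lies a sixth above the bass: a sixth above C in Eb major is Ab.
The chord tones are C, Eb, Ab, giving Ab major.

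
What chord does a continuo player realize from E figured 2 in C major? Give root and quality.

F major seventh

The figures 2 indicate a seventh chord in third inversion.
In third inversion the root lies a second above the bass: a second above E in C major is F.
The chord tones are E, F, A, C, giving F major seventh.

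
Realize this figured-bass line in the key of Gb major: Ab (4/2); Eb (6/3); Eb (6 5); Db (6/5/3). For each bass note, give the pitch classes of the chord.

Ab (6/4/2): Ab, Bb, Db, F.
Eb (6/3): Eb, Gb, Cb.
Eb (6/5/3): Eb, Gb, Bb, Cb.
Db (6/5/3): Db, F, Ab, Bb.

Ab, Bb, Db, F | Eb, Gb, Cb | Eb, Gb, Bb, Cb | Db, F, Ab, Bb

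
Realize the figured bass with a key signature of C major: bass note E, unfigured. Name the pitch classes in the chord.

An unfigured bass implies 5/3.
A third above E in this key is G.
A fifth above E in this key is B.
Together with the bass E, this spells E minor in root position.

E, G, B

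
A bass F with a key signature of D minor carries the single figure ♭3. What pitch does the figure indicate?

Ab

Counting 2 letter steps above F lands on A; in D minor, that letter is A.
The b3 figure lowers it a semitone, giving Ab.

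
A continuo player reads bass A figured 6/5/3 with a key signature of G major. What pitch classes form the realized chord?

A third above A in this key is C.
A fifth above A in this key is E.
A sixth above A in this key is F#.
Together with the bass A, this spells F# half-diminished seventh in first inversion.

A, C, E, F#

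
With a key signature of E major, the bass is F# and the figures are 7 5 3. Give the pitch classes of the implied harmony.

A third above F# in this key is A.
A fifth above F# in this key is C#.
A seventh above F# in this key is E.
Together with the bass F#, this spells F# minor seventh in root position.

F#, A, C#, E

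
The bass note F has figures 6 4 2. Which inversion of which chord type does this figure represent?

seventh chord, third inversion

Intervals of 6/4/2 above the bass form a seventh chord; the bass is the seventh, so this is third inversion.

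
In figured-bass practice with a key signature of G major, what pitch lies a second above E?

Counting 1 letter step above E lands on F; in G major, that letter is F#.

F#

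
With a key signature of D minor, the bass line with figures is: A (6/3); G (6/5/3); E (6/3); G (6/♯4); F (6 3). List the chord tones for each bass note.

A (6/3): A, C, F.
G (6/5/3): G, Bb, D, E.
E (6/3): E, G, C.
G (6/#4): G, C#, E.
F (6/3): F, A, D.

A, C, F | G, Bb, D, E | E, G, C | G, C#, E | F, A, D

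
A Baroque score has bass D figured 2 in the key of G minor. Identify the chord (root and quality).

The figures 2 indicate a seventh chord in third inversion.
In third inversion the root lies a second above the bass: a second above D in G minor is Eb.
The chord tones are D, Eb, G, Bb, giving Eb major seventh.

Eb major seventh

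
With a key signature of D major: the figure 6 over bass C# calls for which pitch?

A

Counting 5 letter steps above C# lands on A; in D major, that letter is A.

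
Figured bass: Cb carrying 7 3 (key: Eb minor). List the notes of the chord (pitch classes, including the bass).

The written figures 7 3 are shorthand for 7/5/3: the 5 is implied.
A third above Cb in this key is Eb.
A fifth above Cb in this key is Gb.
A seventh above Cb in this key is Bb.
Together with the bass Cb, this spells Cb major seventh in root position.

Cb, Eb, Gb, Bb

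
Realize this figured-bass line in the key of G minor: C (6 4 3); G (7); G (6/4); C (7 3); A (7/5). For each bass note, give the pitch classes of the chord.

C (6/4/3): C, Eb, F, A.
G (7/5/3): G, Bb, D, F.
G (6/4): G, C, Eb.
C (7/5/3): C, Eb, G, Bb.
A (7/5/3): A, C, Eb, G.

C, Eb, F, A | G, Bb, D, F | G, C, Eb | C, Eb, G, Bb | A, C, Eb, G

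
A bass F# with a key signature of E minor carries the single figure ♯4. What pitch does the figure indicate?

B#

Counting 3 letter steps above F# lands on B; in E minor, that letter is B.
The #4 figure raises it a semitone, giving B#.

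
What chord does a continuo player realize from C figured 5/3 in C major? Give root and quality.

C major

The figures 5/3 indicate a triad in root position.
In root position the bass is the root, so the root is C.
The chord tones are C, E, G, giving C major.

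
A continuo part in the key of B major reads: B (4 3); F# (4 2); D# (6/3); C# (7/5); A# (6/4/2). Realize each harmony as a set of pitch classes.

B (6/4/3): B, D#, E, G#.
F# (6/4/2): F#, G#, B, D#.
D# (6/3): D#, F#, B.
C# (7/5/3): C#, E, G#, B.
A# (6/4/2): A#, B, D#, F#.

B, D#, E, G# | F#, G#, B, D# | D#, F#, B | C#, E, G#, B | A#, B, D#, F#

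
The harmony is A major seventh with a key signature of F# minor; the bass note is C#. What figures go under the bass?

6/5

C# is the third of A major seventh, so the chord is in first inversion.
A seventh chord in first inversion is figured 6/5/3, conventionally abbreviated 6/5.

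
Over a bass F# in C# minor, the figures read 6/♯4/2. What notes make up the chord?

A second above F# in this key is G#.
A fourth above F# in this key is B, raised to B# by the sharp.
A sixth above F# in this key is D#.
Together with the bass F#, this spells G# dominant seventh in third inversion.

F#, G#, B#, D#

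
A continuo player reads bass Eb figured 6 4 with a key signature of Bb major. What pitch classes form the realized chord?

A fourth above Eb in this key is A.
A sixth above Eb in this key is C.
Together with the bass Eb, this spells A diminished in second inversion.

Eb, A, C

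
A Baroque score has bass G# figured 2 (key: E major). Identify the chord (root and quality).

A major seventh

The figures 2 indicate a seventh chord in third inversion.
In third inversion the root lies a second above the bass: a second above G# in E major is A.
The chord tones are G#, A, C#, E, giving A major seventh.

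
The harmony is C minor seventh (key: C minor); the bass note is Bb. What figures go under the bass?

4/2

Bb is the seventh of C minor seventh, so the chord is in third inversion.
A seventh chord in third inversion is figured 6/4/2, conventionally abbreviated 4/2.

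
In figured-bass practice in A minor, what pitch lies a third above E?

Counting 2 letter steps above E lands on G; in A minor, that letter is G.

G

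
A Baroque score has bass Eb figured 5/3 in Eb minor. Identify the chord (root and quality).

The figures 5/3 indicate a triad in root position.
In root position the bass is the root, so the root is Eb.
The chord tones are Eb, Gb, Bb, giving Eb minor.

Eb minor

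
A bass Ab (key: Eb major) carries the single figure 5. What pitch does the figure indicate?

Eb

Counting 4 letter steps above Ab lands on E; in Eb major, that letter is Eb.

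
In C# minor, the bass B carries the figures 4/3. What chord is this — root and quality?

The figures 4/3 indicate a seventh chord in second inversion.
In second inversion the root lies a fourth above the bass: a fourth above B in C# minor is E.
The chord tones are B, D#, E, G#, giving E major seventh.

E major seventh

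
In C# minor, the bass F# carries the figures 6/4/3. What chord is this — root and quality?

B dominant seventh

The figures 6/4/3 indicate a seventh chord in second inversion.
In second inversion the root lies a fourth above the bass: a fourth above F# in C# minor is B.
The chord tones are F#, A, B, D#, giving B dominant seventh.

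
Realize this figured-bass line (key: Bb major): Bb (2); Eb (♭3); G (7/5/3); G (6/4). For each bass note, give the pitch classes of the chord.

Bb, C, Eb, G | Eb, Gb, Bb | G, Bb, D, F | G, C, Eb

Bb (6/4/2): Bb, C, Eb, G.
Eb (5/b3): Eb, Gb, Bb.
G (7/5/3): G, Bb, D, F.
G (6/4): G, C, Eb.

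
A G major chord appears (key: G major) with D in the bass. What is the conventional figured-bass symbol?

6/4

D is the fifth of G major, so the chord is in second inversion.
A triad in second inversion is figured 6/4, conventionally abbreviated 6/4.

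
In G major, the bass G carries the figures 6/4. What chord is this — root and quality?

The figures 6/4 indicate a triad in second inversion.
In second inversion the root lies a fourth above the bass: a fourth above G in G major is C.
The chord tones are G, C, E, giving C major.

C major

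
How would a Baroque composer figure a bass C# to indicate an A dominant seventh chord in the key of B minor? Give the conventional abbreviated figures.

6/5

C# is the third of A dominant seventh, so the chord is in first inversion.
A seventh chord in first inversion is figured 6/5/3, conventionally abbreviated 6/5.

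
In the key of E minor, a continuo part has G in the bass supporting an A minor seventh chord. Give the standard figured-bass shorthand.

G is the seventh of A minor seventh, so the chord is in third inversion.
A seventh chord in third inversion is figured 6/4/2, conventionally abbreviated 4/2.

4/2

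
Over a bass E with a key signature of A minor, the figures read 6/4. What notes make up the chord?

A fourth above E in this key is A.
A sixth above E in this key is C.
Together with the bass E, this spells A minor in second inversion.

E, A, C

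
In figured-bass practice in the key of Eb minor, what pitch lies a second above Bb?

Counting 1 letter step above Bb lands on C; in Eb minor, that letter is Cb.

Cb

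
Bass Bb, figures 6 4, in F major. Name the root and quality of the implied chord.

The figures 6 4 indicate a triad in second inversion.
In second inversion the root lies a fourth above the bass: a fourth above Bb in F major is E.
The chord tones are Bb, E, G, giving E diminished.

E diminished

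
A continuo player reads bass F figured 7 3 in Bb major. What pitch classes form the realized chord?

F, A, C, Eb

The written figures 7 3 are shorthand for 7/5/3: the 5 is implied.
A third above F in this key is A.
A fifth above F in this key is C.
A seventh above F in this key is Eb.
Together with the bass F, this spells F dominant seventh in root position.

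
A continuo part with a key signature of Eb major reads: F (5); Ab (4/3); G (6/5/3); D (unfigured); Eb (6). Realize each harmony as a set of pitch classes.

F, Ab, C | Ab, C, D, F | G, Bb, D, Eb | D, F, Ab | Eb, G, C

F (5/3): F, Ab, C.
Ab (6/4/3): Ab, C, D, F.
G (6/5/3): G, Bb, D, Eb.
D (5/3): D, F, Ab.
Eb (6/3): Eb, G, C.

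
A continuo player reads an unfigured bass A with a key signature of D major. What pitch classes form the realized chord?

A, C#, E

An unfigured bass implies 5/3.
A third above A in this key is C#.
A fifth above A in this key is E.
Together with the bass A, this spells A major in root position.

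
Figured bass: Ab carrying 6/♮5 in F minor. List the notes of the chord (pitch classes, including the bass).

The written figures 6/♮5 are shorthand for 6/5/3: the 3 is implied.
A third above Ab in this key is C.
A fifth above Ab in this key is Eb, made natural (E) by the ♮ figure.
A sixth above Ab in this key is F.
Together with the bass Ab, this spells F minor-major seventh in first inversion.

Ab, C, E, F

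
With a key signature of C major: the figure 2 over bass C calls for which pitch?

Counting 1 letter step above C lands on D; in C major, that letter is D.

D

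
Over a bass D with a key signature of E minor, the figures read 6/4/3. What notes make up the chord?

A third above D in this key is F#.
A fourth above D in this key is G.
A sixth above D in this key is B.
Together with the bass D, this spells G major seventh in second inversion.

D, F#, G, B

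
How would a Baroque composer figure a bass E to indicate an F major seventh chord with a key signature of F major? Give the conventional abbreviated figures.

E is the seventh of F major seventh, so the chord is in third inversion.
A seventh chord in third inversion is figured 6/4/2, conventionally abbreviated 4/2.

4/2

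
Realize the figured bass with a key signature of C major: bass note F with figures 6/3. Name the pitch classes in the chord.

A third above F in this key is A.
A sixth above F in this key is D.
Together with the bass F, this spells D minor in first inversion.

F, A, D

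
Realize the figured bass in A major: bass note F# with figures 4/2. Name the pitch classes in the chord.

F#, G#, B, D

The written figures 4/2 are shorthand for 6/4/2: the 6 is implied.
A second above F# in this key is G#.
A fourth above F# in this key is B.
A sixth above F# in this key is D.
Together with the bass F#, this spells G# half-diminished seventh in third inversion.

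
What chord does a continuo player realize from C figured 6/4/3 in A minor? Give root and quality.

F major seventh

The figures 6/4/3 indicate a seventh chord in second inversion.
In second inversion the root lies a fourth above the bass: a fourth above C in A minor is F.
The chord tones are C, E, F, A, giving F major seventh.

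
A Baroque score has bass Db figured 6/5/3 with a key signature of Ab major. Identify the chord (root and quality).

Bb minor seventh

The figures 6/5/3 indicate a seventh chord in first inversion.
In first inversion the root lies a sixth above the bass: a sixth above Db in Ab major is Bb.
The chord tones are Db, F, Ab, Bb, giving Bb minor seventh.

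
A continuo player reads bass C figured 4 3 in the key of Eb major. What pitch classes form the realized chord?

The written figures 4 3 are shorthand for 6/4/3: the 6 is implied.
A third above C in this key is Eb.
A fourth above C in this key is F.
A sixth above C in this key is Ab.
Together with the bass C, this spells F minor seventh in second inversion.

C, Eb, F, Ab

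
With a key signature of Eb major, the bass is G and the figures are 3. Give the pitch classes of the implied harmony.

G, Bb, D

The written figures 3 are shorthand for 5/3: the 5 is implied.
A third above G in this key is Bb.
A fifth above G in this key is D.
Together with the bass G, this spells G minor in root position.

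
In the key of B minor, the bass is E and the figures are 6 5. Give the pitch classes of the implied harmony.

E, G, B, C#

The written figures 6 5 are shorthand for 6/5/3: the 3 is implied.
A third above E in this key is G.
A fifth above E in this key is B.
A sixth above E in this key is C#.
Together with the bass E, this spells C# half-diminished seventh in first inversion.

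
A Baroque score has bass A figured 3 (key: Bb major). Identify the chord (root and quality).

The figures 3 indicate a triad in root position.
In root position the bass is the root, so the root is A.
The chord tones are A, C, Eb, giving A diminished.

A diminished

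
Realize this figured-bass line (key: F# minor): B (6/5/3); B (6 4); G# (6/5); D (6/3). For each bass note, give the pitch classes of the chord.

B (6/5/3): B, D, F#, G#.
B (6/4): B, E, G#.
G# (6/5/3): G#, B, D, E.
D (6/3): D, F#, B.

B, D, F#, G# | B, E, G# | G#, B, D, E | D, F#, B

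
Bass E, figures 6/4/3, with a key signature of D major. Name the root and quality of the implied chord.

The figures 6/4/3 indicate a seventh chord in second inversion.
In second inversion the root lies a fourth above the bass: a fourth above E in D major is A.
The chord tones are E, G, A, C#, giving A dominant seventh.

A dominant seventh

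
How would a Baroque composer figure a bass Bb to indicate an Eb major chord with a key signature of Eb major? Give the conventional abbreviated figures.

6/4

Bb is the fifth of Eb major, so the chord is in second inversion.
A triad in second inversion is figured 6/4, conventionally abbreviated 6/4.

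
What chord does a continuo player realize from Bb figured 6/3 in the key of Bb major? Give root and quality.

G minor

The figures 6/3 indicate a triad in first inversion.
In first inversion the root lies a sixth above the bass: a sixth above Bb in Bb major is G.
The chord tones are Bb, D, G, giving G minor.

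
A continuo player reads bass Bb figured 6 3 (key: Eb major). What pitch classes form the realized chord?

A third above Bb in this key is D.
A sixth above Bb in this key is G.
Together with the bass Bb, this spells G minor in first inversion.

Bb, D, G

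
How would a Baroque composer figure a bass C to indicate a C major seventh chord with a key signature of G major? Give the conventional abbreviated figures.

C is the root of C major seventh, so the chord is in root position.
A seventh chord in root position is figured 7/5/3, conventionally abbreviated 7.

7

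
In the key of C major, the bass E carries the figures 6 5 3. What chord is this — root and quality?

C major seventh

The figures 6 5 3 indicate a seventh chord in first inversion.
In first inversion the root lies a sixth above the bass: a sixth above E in C major is C.
The chord tones are E, G, B, C, giving C major seventh.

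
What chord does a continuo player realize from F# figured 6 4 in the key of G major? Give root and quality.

The figures 6 4 indicate a triad in second inversion.
In second inversion the root lies a fourth above the bass: a fourth above F# in G major is B.
The chord tones are F#, B, D, giving B minor.

B minor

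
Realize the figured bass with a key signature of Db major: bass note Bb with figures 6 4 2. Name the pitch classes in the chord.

A second above Bb in this key is C.
A fourth above Bb in this key is Eb.
A sixth above Bb in this key is Gb.
Together with the bass Bb, this spells C half-diminished seventh in third inversion.

Bb, C, Eb, Gb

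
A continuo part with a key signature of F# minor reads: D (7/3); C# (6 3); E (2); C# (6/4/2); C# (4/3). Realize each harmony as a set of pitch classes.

D, F#, A, C# | C#, E, A | E, F#, A, C# | C#, D, F#, A | C#, E, F#, A

D (7/5/3): D, F#, A, C#.
C# (6/3): C#, E, A.
E (6/4/2): E, F#, A, C#.
C# (6/4/2): C#, D, F#, A.
C# (6/4/3): C#, E, F#, A.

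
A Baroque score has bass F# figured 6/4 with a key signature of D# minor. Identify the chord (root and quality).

B major

The figures 6/4 indicate a triad in second inversion.
In second inversion the root lies a fourth above the bass: a fourth above F# in D# minor is B.
The chord tones are F#, B, D#, giving B major.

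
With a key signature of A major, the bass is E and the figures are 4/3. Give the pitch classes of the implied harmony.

The written figures 4/3 are shorthand for 6/4/3: the 6 is implied.
A third above E in this key is G#.
A fourth above E in this key is A.
A sixth above E in this key is C#.
Together with the bass E, this spells A major seventh in second inversion.

E, G#, A, C#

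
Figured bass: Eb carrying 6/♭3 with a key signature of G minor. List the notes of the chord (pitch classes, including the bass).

Eb, Gb, C

A third above Eb in this key is G, lowered to Gb by the flat.
A sixth above Eb in this key is C.
Together with the bass Eb, this spells C diminished in first inversion.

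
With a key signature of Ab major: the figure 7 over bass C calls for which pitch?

Counting 6 letter steps above C lands on B; in Ab major, that letter is Bb.

Bb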